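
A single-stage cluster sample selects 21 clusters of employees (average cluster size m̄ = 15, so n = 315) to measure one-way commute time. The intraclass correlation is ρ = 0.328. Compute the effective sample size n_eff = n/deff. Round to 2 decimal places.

deff = 1 + (15 − 1)·0.328 = 1 + 4.592 = 5.592.
n_eff = 315 / 5.592 = 56.33.

56.33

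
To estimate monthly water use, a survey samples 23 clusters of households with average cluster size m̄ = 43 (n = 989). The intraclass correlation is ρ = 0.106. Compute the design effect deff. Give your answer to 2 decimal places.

deff = 1 + (43 − 1)·0.106 = 1 + 4.452 = 5.452.

5.45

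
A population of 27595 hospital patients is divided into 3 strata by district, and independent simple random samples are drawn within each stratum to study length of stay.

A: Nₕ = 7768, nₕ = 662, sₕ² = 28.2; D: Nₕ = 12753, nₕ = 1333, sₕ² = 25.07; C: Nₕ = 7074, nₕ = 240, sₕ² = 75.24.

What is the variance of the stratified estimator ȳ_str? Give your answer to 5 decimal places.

0.02659

Var(ȳ_str) = Σₕ Wₕ²(1 − fₕ)sₕ²/nₕ with Wₕ = Nₕ/N, N = 27595.
A: Wₕ = 0.28150027; term = 0.28150027²·(1 − 0.08522142)·28.2/662 = 0.0030879108.
D: Wₕ = 0.46214894; term = 0.46214894²·(1 − 0.10452443)·25.07/1333 = 0.0035970117.
C: Wₕ = 0.25635079; term = 0.25635079²·(1 − 0.03392706)·75.24/240 = 0.019902919.
Sum = 0.026587842.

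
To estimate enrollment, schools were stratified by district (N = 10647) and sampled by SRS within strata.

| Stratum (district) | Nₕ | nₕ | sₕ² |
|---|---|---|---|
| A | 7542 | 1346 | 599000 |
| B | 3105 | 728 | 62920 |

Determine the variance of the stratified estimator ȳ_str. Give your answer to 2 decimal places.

Var(ȳ_str) = Σₕ Wₕ²(1 − fₕ)sₕ²/nₕ with Wₕ = Nₕ/N, N = 10647.
A: Wₕ = 0.70836855; term = 0.70836855²·(1 − 0.17846725)·599000/1346 = 183.45316.
B: Wₕ = 0.29163145; term = 0.29163145²·(1 − 0.23446055)·62920/728 = 5.6272163.
Sum = 189.08038.

189.08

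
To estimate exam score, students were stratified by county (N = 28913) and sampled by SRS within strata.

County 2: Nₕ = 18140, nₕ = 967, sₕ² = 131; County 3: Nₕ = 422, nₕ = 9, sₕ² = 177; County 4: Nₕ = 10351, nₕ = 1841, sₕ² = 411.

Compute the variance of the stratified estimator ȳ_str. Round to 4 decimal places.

Var(ȳ_str) = Σₕ Wₕ²(1 − fₕ)sₕ²/nₕ with Wₕ = Nₕ/N, N = 28913.
County 2: Wₕ = 0.62739944; term = 0.62739944²·(1 − 0.05330761)·131/967 = 0.050482629.
County 3: Wₕ = 0.01459551; term = 0.01459551²·(1 − 0.02132701)·177/9 = 0.004100218.
County 4: Wₕ = 0.35800505; term = 0.35800505²·(1 − 0.17785721)·411/1841 = 0.023524131.
Sum = 0.078106978.

0.0781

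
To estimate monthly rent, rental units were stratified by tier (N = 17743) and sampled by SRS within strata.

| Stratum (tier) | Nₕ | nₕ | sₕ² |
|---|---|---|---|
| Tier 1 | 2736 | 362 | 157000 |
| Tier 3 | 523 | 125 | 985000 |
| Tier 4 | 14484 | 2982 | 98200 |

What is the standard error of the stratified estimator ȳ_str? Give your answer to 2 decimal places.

5.62

Var(ȳ_str) = Σₕ Wₕ²(1 − fₕ)sₕ²/nₕ with Wₕ = Nₕ/N, N = 17743.
Tier 1: Wₕ = 0.15420166; term = 0.15420166²·(1 − 0.13230994)·157000/362 = 8.9481609.
Tier 3: Wₕ = 0.02947641; term = 0.02947641²·(1 − 0.23900574)·985000/125 = 5.2102297.
Tier 4: Wₕ = 0.81632193; term = 0.81632193²·(1 − 0.20588235)·98200/2982 = 17.426558.
Sum = 31.584949.
SE = √(31.584949) = 5.62.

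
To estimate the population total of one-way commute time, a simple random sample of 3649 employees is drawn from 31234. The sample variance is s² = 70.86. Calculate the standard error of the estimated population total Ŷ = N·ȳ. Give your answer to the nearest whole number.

Var(Ŷ) = N²·Var(ȳ) = N²·(1 − n/N)·s²/n.
f = 3649/31234 = 0.11682782; Var(ȳ) = 0.88317218·70.86/3649 = 0.017150337.
Var(Ŷ) = 31234² · 0.017150337 = 1.673123 × 10^7.
SE(Ŷ) = √(1.673123 × 10^7) = 4090.

4090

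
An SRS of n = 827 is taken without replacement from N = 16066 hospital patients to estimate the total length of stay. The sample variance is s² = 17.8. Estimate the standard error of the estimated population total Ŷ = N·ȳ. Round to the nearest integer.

2296

Var(Ŷ) = N²·Var(ȳ) = N²·(1 − n/N)·s²/n.
f = 827/16066 = 0.05147516; Var(ȳ) = 0.94852484·17.8/827 = 0.020415649.
Var(Ŷ) = 16066² · 0.020415649 = 5.2696129 × 10^6.
SE(Ŷ) = √(5.2696129 × 10^6) = 2296.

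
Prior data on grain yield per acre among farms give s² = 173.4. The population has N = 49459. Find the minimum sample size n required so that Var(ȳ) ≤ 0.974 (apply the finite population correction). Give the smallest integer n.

Without fpc, n₀ = s²/D = 173.4/0.974 = 178.0287.
With fpc, (1 − n/N)·s²/n ≤ D requires n ≥ n₀/(1 + n₀/N) = 178.0287/(1 + 178.0287/49459) = 177.3902.
Rounding up, n = 178.

178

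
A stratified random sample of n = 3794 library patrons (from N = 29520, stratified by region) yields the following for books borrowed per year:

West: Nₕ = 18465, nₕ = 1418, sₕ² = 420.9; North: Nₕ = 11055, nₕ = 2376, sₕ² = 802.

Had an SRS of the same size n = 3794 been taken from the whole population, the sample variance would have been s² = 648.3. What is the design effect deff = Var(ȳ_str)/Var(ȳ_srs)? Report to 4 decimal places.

0.9696

Var(ȳ_str) = Σ Wₕ²(1−fₕ)sₕ²/nₕ with Wₕ = Nₕ/29520:
  West: (18465/29520)²·(1−1418/18465)·420.9/1418 = 0.10721789
  North: (11055/29520)²·(1−2376/11055)·802/2376 = 0.037164104
  → Var(ȳ_str) = 0.14438199.
Var(ȳ_srs) = (1 − 3794/29520)·648.3/3794 = 0.14891368.
deff = 0.14438199 / 0.14891368 = 0.9696.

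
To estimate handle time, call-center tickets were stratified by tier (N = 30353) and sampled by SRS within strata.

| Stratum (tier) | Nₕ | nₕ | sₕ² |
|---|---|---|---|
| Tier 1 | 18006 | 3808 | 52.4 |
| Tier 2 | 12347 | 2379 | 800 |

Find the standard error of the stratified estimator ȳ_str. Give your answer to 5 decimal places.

Var(ȳ_str) = Σₕ Wₕ²(1 − fₕ)sₕ²/nₕ with Wₕ = Nₕ/N, N = 30353.
Tier 1: Wₕ = 0.59321978; term = 0.59321978²·(1 − 0.21148506)·52.4/3808 = 0.0038183481.
Tier 2: Wₕ = 0.40678022; term = 0.40678022²·(1 − 0.19267838)·800/2379 = 0.044922279.
Sum = 0.048740627.
SE = √(0.048740627) = 0.22077.

0.22077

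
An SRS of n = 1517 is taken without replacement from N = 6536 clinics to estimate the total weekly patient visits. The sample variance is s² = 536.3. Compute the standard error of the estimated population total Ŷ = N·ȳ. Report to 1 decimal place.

Var(Ŷ) = N²·Var(ȳ) = N²·(1 − n/N)·s²/n.
f = 1517/6536 = 0.23209914; Var(ȳ) = 0.76790086·536.3/1517 = 0.27147345.
Var(Ŷ) = 6536² · 0.27147345 = 1.1597155 × 10^7.
SE(Ŷ) = √(1.1597155 × 10^7) = 3405.5.

3405.5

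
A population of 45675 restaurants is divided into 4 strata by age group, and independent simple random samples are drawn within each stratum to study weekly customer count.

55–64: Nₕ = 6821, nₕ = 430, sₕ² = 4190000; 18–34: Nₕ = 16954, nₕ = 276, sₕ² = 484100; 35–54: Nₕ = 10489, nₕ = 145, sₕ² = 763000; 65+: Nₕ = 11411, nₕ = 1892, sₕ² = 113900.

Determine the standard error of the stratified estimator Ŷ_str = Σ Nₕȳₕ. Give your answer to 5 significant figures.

Var(Ŷ_str) = Σₕ Nₕ²(1 − fₕ)sₕ²/nₕ.
55–64: 6821²·(1 − 430/6821)·4190000/430 = 4.2477841 × 10^11.
18–34: 16954²·(1 − 276/16954)·484100/276 = 4.9595486 × 10^11.
35–54: 10489²·(1 − 145/10489)·763000/145 = 5.709251 × 10^11.
65+: 11411²·(1 − 1892/11411)·113900/1892 = 6.5390947 × 10^9.
Sum = 1.4981975 × 10^12.
SE = √(1.4981975 × 10^12) = 1.2240 × 10^6.

1.2240 × 10^6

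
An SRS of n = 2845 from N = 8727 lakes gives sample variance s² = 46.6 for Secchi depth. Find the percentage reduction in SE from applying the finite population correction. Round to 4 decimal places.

17.9025

f = n/N = 2845/8727 = 0.32599977.
SE_no-fpc = √(s²/n) = 0.12798286; SE_fpc = √((1−f)s²/n) = 0.10507075.
Ratio = √(1−f) = 0.82097517. Reduction = 100·(1 − 0.82097517) = 17.9025%.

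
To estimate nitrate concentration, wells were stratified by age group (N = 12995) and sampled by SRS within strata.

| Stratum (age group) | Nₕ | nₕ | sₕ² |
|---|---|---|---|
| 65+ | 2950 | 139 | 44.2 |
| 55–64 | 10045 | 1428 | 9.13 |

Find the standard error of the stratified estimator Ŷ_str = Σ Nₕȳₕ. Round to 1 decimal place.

Var(Ŷ_str) = Σₕ Nₕ²(1 − fₕ)sₕ²/nₕ.
65+: 2950²·(1 − 139/2950)·44.2/139 = 2.6368798 × 10^6.
55–64: 10045²·(1 − 1428/10045)·9.13/1428 = 553412.04.
Sum = 3.1902918 × 10^6.
SE = √(3.1902918 × 10^6) = 1786.1.

1786.1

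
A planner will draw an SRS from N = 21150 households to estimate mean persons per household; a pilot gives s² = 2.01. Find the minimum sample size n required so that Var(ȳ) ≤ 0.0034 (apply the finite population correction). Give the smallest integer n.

576

Without fpc, n₀ = s²/D = 2.01/0.0034 = 591.1765.
With fpc, (1 − n/N)·s²/n ≤ D requires n ≥ n₀/(1 + n₀/N) = 591.1765/(1 + 591.1765/21150) = 575.1015.
Rounding up, n = 576.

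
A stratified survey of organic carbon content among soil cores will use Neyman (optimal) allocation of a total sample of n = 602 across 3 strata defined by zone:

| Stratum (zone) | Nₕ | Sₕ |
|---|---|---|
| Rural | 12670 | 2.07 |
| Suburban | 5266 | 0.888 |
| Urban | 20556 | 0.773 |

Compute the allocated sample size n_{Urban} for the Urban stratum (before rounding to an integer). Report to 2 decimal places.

204.43

Neyman allocation: nₕ = n·NₕSₕ / Σⱼ NⱼSⱼ.
Σ NⱼSⱼ = 12670·2.07 + 5266·0.888 + 20556·0.773 = 46792.896.
n_{Urban} = 602·20556·0.773 / 46792.896 = 204.43.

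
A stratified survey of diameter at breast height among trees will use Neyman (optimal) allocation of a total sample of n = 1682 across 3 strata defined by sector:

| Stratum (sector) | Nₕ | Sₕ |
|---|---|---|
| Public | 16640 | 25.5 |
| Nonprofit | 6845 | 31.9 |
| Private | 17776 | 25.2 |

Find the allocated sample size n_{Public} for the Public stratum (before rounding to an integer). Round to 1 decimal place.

Neyman allocation: nₕ = n·NₕSₕ / Σⱼ NⱼSⱼ.
Σ NⱼSⱼ = 16640·25.5 + 6845·31.9 + 17776·25.2 = 1.0906307 × 10^6.
n_{Public} = 1682·16640·25.5 / (1.0906307 × 10^6) = 654.4.

654.4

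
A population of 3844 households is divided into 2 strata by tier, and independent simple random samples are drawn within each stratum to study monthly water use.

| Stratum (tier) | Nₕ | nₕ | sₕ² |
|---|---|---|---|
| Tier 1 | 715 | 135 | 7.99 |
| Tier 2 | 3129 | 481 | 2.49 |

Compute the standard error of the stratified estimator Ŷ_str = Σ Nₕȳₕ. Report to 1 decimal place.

259.7

Var(Ŷ_str) = Σₕ Nₕ²(1 − fₕ)sₕ²/nₕ.
Tier 1: 715²·(1 − 135/715)·7.99/135 = 24544.096.
Tier 2: 3129²·(1 − 481/3129)·2.49/481 = 42892.15.
Sum = 67436.246.
SE = √(67436.246) = 259.7.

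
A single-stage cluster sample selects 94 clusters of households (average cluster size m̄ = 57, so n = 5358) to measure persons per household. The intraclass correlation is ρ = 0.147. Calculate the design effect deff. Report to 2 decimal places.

deff = 1 + (57 − 1)·0.147 = 1 + 8.232 = 9.232.

9.23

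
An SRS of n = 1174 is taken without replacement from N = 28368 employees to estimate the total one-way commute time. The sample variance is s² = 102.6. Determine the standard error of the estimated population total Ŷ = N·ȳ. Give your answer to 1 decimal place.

8210.9

Var(Ŷ) = N²·Var(ȳ) = N²·(1 − n/N)·s²/n.
f = 1174/28368 = 0.04138466; Var(ȳ) = 0.95861534·102.6/1174 = 0.083776775.
Var(Ŷ) = 28368² · 0.083776775 = 6.7418809 × 10^7.
SE(Ŷ) = √(6.7418809 × 10^7) = 8210.9.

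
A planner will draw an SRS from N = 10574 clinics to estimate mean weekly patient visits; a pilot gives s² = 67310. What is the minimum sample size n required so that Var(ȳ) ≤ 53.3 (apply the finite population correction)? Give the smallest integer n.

1129

Without fpc, n₀ = s²/D = 67310/53.3 = 1262.8518.
With fpc, (1 − n/N)·s²/n ≤ D requires n ≥ n₀/(1 + n₀/N) = 1262.8518/(1 + 1262.8518/10574) = 1128.1205.
Rounding up, n = 1129.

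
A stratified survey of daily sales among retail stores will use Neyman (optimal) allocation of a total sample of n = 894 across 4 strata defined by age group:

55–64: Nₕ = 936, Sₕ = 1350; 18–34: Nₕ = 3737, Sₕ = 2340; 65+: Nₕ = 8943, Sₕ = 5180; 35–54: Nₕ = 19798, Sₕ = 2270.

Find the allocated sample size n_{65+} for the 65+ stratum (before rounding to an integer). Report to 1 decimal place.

Neyman allocation: nₕ = n·NₕSₕ / Σⱼ NⱼSⱼ.
Σ NⱼSⱼ = 936·1350 + 3737·2340 + 8943·5180 + 19798·2270 = 1.0127438 × 10^8.
n_{65+} = 894·8943·5180 / (1.0127438 × 10^8) = 408.9.

408.9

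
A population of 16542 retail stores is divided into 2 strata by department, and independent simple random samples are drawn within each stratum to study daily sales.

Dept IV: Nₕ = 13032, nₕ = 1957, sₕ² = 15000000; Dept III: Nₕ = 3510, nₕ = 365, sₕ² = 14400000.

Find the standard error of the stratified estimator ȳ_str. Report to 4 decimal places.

75.0621

Var(ȳ_str) = Σₕ Wₕ²(1 − fₕ)sₕ²/nₕ with Wₕ = Nₕ/N, N = 16542.
Dept IV: Wₕ = 0.78781284; term = 0.78781284²·(1 − 0.15016882)·15000000/1957 = 4042.7716.
Dept III: Wₕ = 0.21218716; term = 0.21218716²·(1 − 0.10398860)·14400000/365 = 1591.5539.
Sum = 5634.3255.
SE = √(5634.3255) = 75.0621.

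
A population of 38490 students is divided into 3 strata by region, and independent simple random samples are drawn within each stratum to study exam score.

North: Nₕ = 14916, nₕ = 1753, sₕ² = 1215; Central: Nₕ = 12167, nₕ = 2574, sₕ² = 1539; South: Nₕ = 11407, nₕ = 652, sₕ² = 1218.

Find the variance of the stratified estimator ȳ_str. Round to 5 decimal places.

Var(ȳ_str) = Σₕ Wₕ²(1 − fₕ)sₕ²/nₕ with Wₕ = Nₕ/N, N = 38490.
North: Wₕ = 0.38752923; term = 0.38752923²·(1 − 0.11752481)·1215/1753 = 0.091855633.
Central: Wₕ = 0.31610808; term = 0.31610808²·(1 − 0.21155585)·1539/2574 = 0.047105564.
South: Wₕ = 0.29636269; term = 0.29636269²·(1 − 0.05715789)·1218/652 = 0.15469837.
Sum = 0.29365957.

0.29366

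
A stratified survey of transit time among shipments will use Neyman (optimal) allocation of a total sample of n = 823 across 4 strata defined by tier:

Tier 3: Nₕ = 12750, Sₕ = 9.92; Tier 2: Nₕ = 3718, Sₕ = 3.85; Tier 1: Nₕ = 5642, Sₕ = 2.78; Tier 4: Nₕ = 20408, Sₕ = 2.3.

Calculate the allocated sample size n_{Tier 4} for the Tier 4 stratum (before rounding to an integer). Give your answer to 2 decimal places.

189.91

Neyman allocation: nₕ = n·NₕSₕ / Σⱼ NⱼSⱼ.
Σ NⱼSⱼ = 12750·9.92 + 3718·3.85 + 5642·2.78 + 20408·2.3 = 203417.46.
n_{Tier 4} = 823·20408·2.3 / 203417.46 = 189.91.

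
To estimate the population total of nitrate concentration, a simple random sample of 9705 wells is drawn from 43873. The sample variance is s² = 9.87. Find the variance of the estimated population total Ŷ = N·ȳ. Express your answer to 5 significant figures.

Var(Ŷ) = N²·Var(ȳ) = N²·(1 − n/N)·s²/n.
f = 9705/43873 = 0.22120666; Var(ȳ) = 0.77879334·9.87/9705 = 7.9203403 × 10^-4.
Var(Ŷ) = 43873² · (7.9203403 × 10^-4) = 1.5245389 × 10^6.

1.5245 × 10^6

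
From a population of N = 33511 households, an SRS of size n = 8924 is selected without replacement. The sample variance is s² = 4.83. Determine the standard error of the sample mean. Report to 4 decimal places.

Under SRS without replacement, Var(ȳ) = (1 − f)·s²/n with f = n/N = 8924/33511 = 0.26630062.
Var(ȳ) = (1 − 0.26630062)·4.83/8924 = 0.73369938·5.4123711 × 10^-4 = 3.9710534 × 10^-4.
SE(ȳ) = √(3.9710534 × 10^-4) = 0.0199.

0.0199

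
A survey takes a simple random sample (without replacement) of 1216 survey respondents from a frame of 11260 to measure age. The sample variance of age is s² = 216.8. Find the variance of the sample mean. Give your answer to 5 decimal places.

Under SRS without replacement, Var(ȳ) = (1 − f)·s²/n with f = n/N = 1216/11260 = 0.10799290.
Var(ȳ) = (1 − 0.10799290)·216.8/1216 = 0.89200710·0.17828947 = 0.15903548.

0.15904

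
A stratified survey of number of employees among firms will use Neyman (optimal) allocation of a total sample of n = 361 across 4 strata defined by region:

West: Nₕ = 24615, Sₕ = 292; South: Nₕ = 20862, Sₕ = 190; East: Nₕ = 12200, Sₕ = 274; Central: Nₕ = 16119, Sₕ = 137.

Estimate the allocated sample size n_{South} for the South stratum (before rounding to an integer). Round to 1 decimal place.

Neyman allocation: nₕ = n·NₕSₕ / Σⱼ NⱼSⱼ.
Σ NⱼSⱼ = 24615·292 + 20862·190 + 12200·274 + 16119·137 = 1.6702463 × 10^7.
n_{South} = 361·20862·190 / (1.6702463 × 10^7) = 85.7.

85.7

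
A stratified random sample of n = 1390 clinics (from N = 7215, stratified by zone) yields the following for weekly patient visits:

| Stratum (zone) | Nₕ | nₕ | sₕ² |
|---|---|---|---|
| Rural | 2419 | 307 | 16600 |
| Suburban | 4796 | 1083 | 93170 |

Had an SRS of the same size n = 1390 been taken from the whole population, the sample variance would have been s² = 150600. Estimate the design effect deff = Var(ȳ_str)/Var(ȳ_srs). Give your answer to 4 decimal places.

0.3971

Var(ȳ_str) = Σ Wₕ²(1−fₕ)sₕ²/nₕ with Wₕ = Nₕ/7215:
  Rural: (2419/7215)²·(1−307/2419)·16600/307 = 5.3067279
  Suburban: (4796/7215)²·(1−1083/4796)·93170/1083 = 29.429243
  → Var(ȳ_str) = 34.735971.
Var(ȳ_srs) = (1 − 1390/7215)·150600/1390 = 87.472143.
deff = 34.735971 / 87.472143 = 0.3971.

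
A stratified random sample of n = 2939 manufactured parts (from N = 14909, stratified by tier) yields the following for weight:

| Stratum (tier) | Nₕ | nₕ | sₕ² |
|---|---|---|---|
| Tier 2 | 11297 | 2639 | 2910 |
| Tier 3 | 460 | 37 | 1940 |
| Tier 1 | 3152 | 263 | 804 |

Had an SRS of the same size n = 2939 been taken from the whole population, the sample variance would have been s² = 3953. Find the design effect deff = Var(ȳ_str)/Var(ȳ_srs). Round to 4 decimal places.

0.6078

Var(ȳ_str) = Σ Wₕ²(1−fₕ)sₕ²/nₕ with Wₕ = Nₕ/14909:
  Tier 2: (11297/14909)²·(1−2639/11297)·2910/2639 = 0.48521842
  Tier 3: (460/14909)²·(1−37/460)·1940/37 = 0.045898784
  Tier 1: (3152/14909)²·(1−263/3152)·804/263 = 0.12523826
  → Var(ȳ_str) = 0.65635546.
Var(ȳ_srs) = (1 − 2939/14909)·3953/2939 = 1.0798735.
deff = 0.65635546 / 1.0798735 = 0.6078.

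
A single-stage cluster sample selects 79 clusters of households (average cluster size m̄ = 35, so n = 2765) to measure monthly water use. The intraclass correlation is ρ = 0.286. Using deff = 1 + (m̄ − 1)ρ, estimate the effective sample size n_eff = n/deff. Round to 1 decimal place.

257.8

deff = 1 + (35 − 1)·0.286 = 1 + 9.724 = 10.724.
n_eff = 2765 / 10.724 = 257.8.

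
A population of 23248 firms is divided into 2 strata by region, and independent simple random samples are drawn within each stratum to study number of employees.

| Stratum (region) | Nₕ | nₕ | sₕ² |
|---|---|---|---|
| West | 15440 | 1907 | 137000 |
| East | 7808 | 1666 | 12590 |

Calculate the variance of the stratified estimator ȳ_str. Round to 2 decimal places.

Var(ȳ_str) = Σₕ Wₕ²(1 − fₕ)sₕ²/nₕ with Wₕ = Nₕ/N, N = 23248.
West: Wₕ = 0.66414315; term = 0.66414315²·(1 − 0.12351036)·137000/1907 = 27.774104.
East: Wₕ = 0.33585685; term = 0.33585685²·(1 − 0.21337090)·12590/1666 = 0.6705469.
Sum = 28.444651.

28.44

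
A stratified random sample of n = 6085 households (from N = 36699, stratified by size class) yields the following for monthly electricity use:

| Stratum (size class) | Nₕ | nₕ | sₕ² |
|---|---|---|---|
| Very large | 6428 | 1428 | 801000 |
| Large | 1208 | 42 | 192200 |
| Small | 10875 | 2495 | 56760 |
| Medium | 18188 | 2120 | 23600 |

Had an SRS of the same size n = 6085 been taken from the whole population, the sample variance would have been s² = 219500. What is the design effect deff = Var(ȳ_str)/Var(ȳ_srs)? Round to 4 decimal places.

Var(ȳ_str) = Σ Wₕ²(1−fₕ)sₕ²/nₕ with Wₕ = Nₕ/36699:
  Very large: (6428/36699)²·(1−1428/6428)·801000/1428 = 13.38572
  Large: (1208/36699)²·(1−42/1208)·192200/42 = 4.7858724
  Small: (10875/36699)²·(1−2495/10875)·56760/2495 = 1.5393475
  Medium: (18188/36699)²·(1−2120/18188)·23600/2120 = 2.4155412
  → Var(ȳ_str) = 22.126481.
Var(ȳ_srs) = (1 − 6085/36699)·219500/6085 = 30.09122.
deff = 22.126481 / 30.09122 = 0.7353.

0.7353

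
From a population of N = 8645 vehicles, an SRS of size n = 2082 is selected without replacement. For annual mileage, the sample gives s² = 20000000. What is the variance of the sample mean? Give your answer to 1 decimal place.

Under SRS without replacement, Var(ȳ) = (1 − f)·s²/n with f = n/N = 2082/8645 = 0.24083285.
Var(ȳ) = (1 − 0.24083285)·20000000/2082 = 0.75916715·9606.1479 = 7292.6719.

7292.7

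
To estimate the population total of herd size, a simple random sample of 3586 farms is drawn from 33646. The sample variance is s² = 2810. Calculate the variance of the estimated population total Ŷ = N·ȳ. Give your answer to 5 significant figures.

7.9254 × 10^8

Var(Ŷ) = N²·Var(ȳ) = N²·(1 − n/N)·s²/n.
f = 3586/33646 = 0.10658028; Var(ȳ) = 0.89341972·2810/3586 = 0.70008629.
Var(Ŷ) = 33646² · 0.70008629 = 7.9253501 × 10^8.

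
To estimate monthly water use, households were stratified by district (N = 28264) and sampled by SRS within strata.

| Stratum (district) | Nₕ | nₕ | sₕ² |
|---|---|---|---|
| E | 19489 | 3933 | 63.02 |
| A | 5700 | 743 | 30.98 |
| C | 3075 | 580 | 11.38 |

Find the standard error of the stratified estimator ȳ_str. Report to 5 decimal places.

Var(ȳ_str) = Σₕ Wₕ²(1 − fₕ)sₕ²/nₕ with Wₕ = Nₕ/N, N = 28264.
E: Wₕ = 0.68953439; term = 0.68953439²·(1 − 0.20180615)·63.02/3933 = 0.0060809957.
A: Wₕ = 0.20166997; term = 0.20166997²·(1 − 0.13035088)·30.98/743 = 0.0014747524.
C: Wₕ = 0.10879564; term = 0.10879564²·(1 − 0.18861789)·11.38/580 = 1.8843548 × 10^-4.
Sum = 0.0077441836.
SE = √(0.0077441836) = 0.08800.

0.08800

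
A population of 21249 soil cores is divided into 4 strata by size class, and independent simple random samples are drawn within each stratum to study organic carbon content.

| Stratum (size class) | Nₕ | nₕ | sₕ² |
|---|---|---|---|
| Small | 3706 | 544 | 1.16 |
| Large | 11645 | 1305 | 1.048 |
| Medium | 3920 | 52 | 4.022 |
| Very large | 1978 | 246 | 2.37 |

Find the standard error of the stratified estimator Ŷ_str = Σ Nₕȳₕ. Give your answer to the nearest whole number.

1152

Var(Ŷ_str) = Σₕ Nₕ²(1 − fₕ)sₕ²/nₕ.
Small: 3706²·(1 − 544/3706)·1.16/544 = 24987.705.
Large: 11645²·(1 − 1305/11645)·1.048/1305 = 96696.511.
Medium: 3920²·(1 − 52/3920)·4.022/52 = 1.1727657 × 10^6.
Very large: 1978²·(1 − 246/1978)·2.37/246 = 33005.583.
Sum = 1.3274555 × 10^6.
SE = √(1.3274555 × 10^6) = 1152.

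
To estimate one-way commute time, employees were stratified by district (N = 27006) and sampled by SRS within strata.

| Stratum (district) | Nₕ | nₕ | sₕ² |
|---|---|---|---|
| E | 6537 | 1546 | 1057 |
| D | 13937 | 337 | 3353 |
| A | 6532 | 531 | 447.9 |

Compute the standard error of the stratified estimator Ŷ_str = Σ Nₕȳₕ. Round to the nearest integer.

44060

Var(Ŷ_str) = Σₕ Nₕ²(1 − fₕ)sₕ²/nₕ.
E: 6537²·(1 − 1546/6537)·1057/1546 = 2.2306506 × 10^7.
D: 13937²·(1 − 337/13937)·3353/337 = 1.8858705 × 10^9.
A: 6532²·(1 − 531/6532)·447.9/531 = 3.3064072 × 10^7.
Sum = 1.9412411 × 10^9.
SE = √(1.9412411 × 10^9) = 44060.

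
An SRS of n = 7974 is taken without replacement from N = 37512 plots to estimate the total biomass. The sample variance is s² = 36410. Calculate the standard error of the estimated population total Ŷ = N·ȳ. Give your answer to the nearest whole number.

Var(Ŷ) = N²·Var(ȳ) = N²·(1 − n/N)·s²/n.
f = 7974/37512 = 0.21257198; Var(ȳ) = 0.78742802·36410/7974 = 3.5954671.
Var(Ŷ) = 37512² · 3.5954671 = 5.059362 × 10^9.
SE(Ŷ) = √(5.059362 × 10^9) = 71129.

71129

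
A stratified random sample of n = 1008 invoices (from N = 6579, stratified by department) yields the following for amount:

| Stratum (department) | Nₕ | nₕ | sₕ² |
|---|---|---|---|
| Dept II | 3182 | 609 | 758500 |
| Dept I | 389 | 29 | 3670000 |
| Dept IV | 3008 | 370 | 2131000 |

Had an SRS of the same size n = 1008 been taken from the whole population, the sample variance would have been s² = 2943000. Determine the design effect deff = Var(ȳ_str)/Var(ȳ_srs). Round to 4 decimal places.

Var(ȳ_str) = Σ Wₕ²(1−fₕ)sₕ²/nₕ with Wₕ = Nₕ/6579:
  Dept II: (3182/6579)²·(1−609/3182)·758500/609 = 235.59088
  Dept I: (389/6579)²·(1−29/389)·3670000/29 = 409.44955
  Dept IV: (3008/6579)²·(1−370/3008)·2131000/370 = 1055.88
  → Var(ȳ_str) = 1700.9204.
Var(ȳ_srs) = (1 − 1008/6579)·2943000/1008 = 2472.3104.
deff = 1700.9204 / 2472.3104 = 0.6880.

0.6880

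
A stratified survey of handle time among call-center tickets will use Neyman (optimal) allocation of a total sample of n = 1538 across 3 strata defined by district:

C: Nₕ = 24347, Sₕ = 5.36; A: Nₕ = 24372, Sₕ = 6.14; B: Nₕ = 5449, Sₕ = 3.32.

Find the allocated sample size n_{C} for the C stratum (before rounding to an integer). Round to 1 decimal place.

673.0

Neyman allocation: nₕ = n·NₕSₕ / Σⱼ NⱼSⱼ.
Σ NⱼSⱼ = 24347·5.36 + 24372·6.14 + 5449·3.32 = 298234.68.
n_{C} = 1538·24347·5.36 / 298234.68 = 673.0.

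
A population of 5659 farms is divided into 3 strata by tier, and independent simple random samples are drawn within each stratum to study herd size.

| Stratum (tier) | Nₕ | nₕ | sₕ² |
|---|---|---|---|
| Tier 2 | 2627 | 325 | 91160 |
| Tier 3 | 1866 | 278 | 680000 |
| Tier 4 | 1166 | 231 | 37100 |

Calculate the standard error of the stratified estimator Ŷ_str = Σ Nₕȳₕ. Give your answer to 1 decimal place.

Var(Ŷ_str) = Σₕ Nₕ²(1 − fₕ)sₕ²/nₕ.
Tier 2: 2627²·(1 − 325/2627)·91160/325 = 1.6962363 × 10^9.
Tier 3: 1866²·(1 − 278/1866)·680000/278 = 7.2481347 × 10^9.
Tier 4: 1166²·(1 − 231/1166)·37100/231 = 1.7509433 × 10^8.
Sum = 9.1194653 × 10^9.
SE = √(9.1194653 × 10^9) = 95495.9.

95495.9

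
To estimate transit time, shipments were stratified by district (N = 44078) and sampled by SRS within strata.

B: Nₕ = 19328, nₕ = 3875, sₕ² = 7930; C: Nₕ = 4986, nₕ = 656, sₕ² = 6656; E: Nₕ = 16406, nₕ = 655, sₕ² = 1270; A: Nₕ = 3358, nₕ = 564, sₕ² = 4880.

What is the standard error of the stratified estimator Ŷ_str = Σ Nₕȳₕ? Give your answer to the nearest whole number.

37583

Var(Ŷ_str) = Σₕ Nₕ²(1 − fₕ)sₕ²/nₕ.
B: 19328²·(1 − 3875/19328)·7930/3875 = 6.1122513 × 10^8.
C: 4986²·(1 − 656/4986)·6656/656 = 2.1905322 × 10^8.
E: 16406²·(1 − 655/16406)·1270/655 = 5.0104099 × 10^8.
A: 3358²·(1 − 564/3358)·4880/564 = 8.1179769 × 10^7.
Sum = 1.4124991 × 10^9.
SE = √(1.4124991 × 10^9) = 37583.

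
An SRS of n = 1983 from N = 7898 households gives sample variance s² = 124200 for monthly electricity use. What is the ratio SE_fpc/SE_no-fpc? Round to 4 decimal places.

0.8654

f = n/N = 1983/7898 = 0.25107622.
SE_no-fpc = √(s²/n) = 7.9140619; SE_fpc = √((1−f)s²/n) = 6.8488594.
Ratio = √(1−f) = 0.86540382.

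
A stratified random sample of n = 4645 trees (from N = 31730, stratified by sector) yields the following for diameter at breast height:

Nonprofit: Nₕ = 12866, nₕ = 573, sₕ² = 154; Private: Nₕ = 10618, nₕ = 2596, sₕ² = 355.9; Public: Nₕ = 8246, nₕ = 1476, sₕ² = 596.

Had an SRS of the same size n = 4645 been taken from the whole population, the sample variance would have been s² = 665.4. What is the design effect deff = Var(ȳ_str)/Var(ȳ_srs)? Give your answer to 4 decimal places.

0.6232

Var(ȳ_str) = Σ Wₕ²(1−fₕ)sₕ²/nₕ with Wₕ = Nₕ/31730:
  Nonprofit: (12866/31730)²·(1−573/12866)·154/573 = 0.04222089
  Private: (10618/31730)²·(1−2596/10618)·355.9/2596 = 0.011598679
  Public: (8246/31730)²·(1−1476/8246)·596/1476 = 0.02238988
  → Var(ȳ_str) = 0.076209449.
Var(ȳ_srs) = (1 − 4645/31730)·665.4/4645 = 0.12228012.
deff = 0.076209449 / 0.12228012 = 0.6232.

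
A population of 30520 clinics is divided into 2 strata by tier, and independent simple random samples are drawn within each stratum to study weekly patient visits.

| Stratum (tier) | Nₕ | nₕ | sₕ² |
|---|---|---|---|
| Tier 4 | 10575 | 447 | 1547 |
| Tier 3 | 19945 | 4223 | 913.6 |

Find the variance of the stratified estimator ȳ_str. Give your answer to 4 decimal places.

0.4708

Var(ȳ_str) = Σₕ Wₕ²(1 − fₕ)sₕ²/nₕ with Wₕ = Nₕ/N, N = 30520.
Tier 4: Wₕ = 0.34649410; term = 0.34649410²·(1 − 0.04226950)·1547/447 = 0.39794019.
Tier 3: Wₕ = 0.65350590; term = 0.65350590²·(1 − 0.21173226)·913.6/4223 = 0.072829576.
Sum = 0.47076977.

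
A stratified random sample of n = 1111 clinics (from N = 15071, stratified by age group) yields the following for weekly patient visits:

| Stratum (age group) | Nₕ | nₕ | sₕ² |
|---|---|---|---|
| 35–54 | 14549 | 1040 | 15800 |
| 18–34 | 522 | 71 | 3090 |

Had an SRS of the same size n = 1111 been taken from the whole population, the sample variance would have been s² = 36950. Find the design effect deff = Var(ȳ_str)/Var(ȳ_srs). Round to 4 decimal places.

0.4282

Var(ȳ_str) = Σ Wₕ²(1−fₕ)sₕ²/nₕ with Wₕ = Nₕ/15071:
  35–54: (14549/15071)²·(1−1040/14549)·15800/1040 = 13.14607
  18–34: (522/15071)²·(1−71/522)·3090/71 = 0.045108983
  → Var(ȳ_str) = 13.191179.
Var(ȳ_srs) = (1 − 1111/15071)·36950/1111 = 30.806597.
deff = 13.191179 / 30.806597 = 0.4282.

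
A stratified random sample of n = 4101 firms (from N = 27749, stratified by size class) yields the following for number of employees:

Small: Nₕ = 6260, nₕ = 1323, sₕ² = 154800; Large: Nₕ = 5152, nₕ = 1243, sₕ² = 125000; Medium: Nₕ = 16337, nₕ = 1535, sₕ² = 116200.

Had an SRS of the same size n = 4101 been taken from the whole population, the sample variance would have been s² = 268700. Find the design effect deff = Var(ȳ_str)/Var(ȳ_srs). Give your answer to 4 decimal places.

Var(ȳ_str) = Σ Wₕ²(1−fₕ)sₕ²/nₕ with Wₕ = Nₕ/27749:
  Small: (6260/27749)²·(1−1323/6260)·154800/1323 = 4.6962791
  Large: (5152/27749)²·(1−1243/5152)·125000/1243 = 2.6301816
  Medium: (16337/27749)²·(1−1535/16337)·116200/1535 = 23.773646
  → Var(ȳ_str) = 31.100107.
Var(ȳ_srs) = (1 − 4101/27749)·268700/4101 = 55.837373.
deff = 31.100107 / 55.837373 = 0.5570.

0.5570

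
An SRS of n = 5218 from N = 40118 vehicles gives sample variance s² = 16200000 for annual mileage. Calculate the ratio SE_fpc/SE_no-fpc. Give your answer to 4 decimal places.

f = n/N = 5218/40118 = 0.13006630.
SE_no-fpc = √(s²/n) = 55.719277; SE_fpc = √((1−f)s²/n) = 51.969501.
Ratio = √(1−f) = 0.93270236.

0.9327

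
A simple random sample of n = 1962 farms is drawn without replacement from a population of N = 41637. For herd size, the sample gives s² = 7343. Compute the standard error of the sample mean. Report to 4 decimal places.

1.8885

Under SRS without replacement, Var(ȳ) = (1 − f)·s²/n with f = n/N = 1962/41637 = 0.04712155.
Var(ȳ) = (1 − 0.04712155)·7343/1962 = 0.95287845·3.7426096 = 3.566252.
SE(ȳ) = √(3.566252) = 1.8885.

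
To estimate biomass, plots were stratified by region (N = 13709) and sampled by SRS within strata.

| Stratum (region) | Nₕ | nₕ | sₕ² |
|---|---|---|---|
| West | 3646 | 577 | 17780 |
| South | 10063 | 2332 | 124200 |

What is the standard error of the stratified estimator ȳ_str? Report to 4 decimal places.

4.8869

Var(ȳ_str) = Σₕ Wₕ²(1 − fₕ)sₕ²/nₕ with Wₕ = Nₕ/N, N = 13709.
West: Wₕ = 0.26595667; term = 0.26595667²·(1 − 0.15825562)·17780/577 = 1.8346699.
South: Wₕ = 0.73404333; term = 0.73404333²·(1 − 0.23174004)·124200/2332 = 22.046753.
Sum = 23.881423.
SE = √(23.881423) = 4.8869.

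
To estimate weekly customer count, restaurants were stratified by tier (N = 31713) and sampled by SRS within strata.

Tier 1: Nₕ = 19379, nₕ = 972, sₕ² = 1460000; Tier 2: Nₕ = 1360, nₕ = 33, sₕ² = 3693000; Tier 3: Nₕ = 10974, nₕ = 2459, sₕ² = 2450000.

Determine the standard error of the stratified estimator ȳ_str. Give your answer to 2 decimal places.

28.74

Var(ȳ_str) = Σₕ Wₕ²(1 − fₕ)sₕ²/nₕ with Wₕ = Nₕ/N, N = 31713.
Tier 1: Wₕ = 0.61107432; term = 0.61107432²·(1 − 0.05015739)·1460000/972 = 532.7535.
Tier 2: Wₕ = 0.04288462; term = 0.04288462²·(1 − 0.02426471)·3693000/33 = 200.81703.
Tier 3: Wₕ = 0.34604106; term = 0.34604106²·(1 − 0.22407509)·2450000/2459 = 92.57261.
Sum = 826.14314.
SE = √(826.14314) = 28.74.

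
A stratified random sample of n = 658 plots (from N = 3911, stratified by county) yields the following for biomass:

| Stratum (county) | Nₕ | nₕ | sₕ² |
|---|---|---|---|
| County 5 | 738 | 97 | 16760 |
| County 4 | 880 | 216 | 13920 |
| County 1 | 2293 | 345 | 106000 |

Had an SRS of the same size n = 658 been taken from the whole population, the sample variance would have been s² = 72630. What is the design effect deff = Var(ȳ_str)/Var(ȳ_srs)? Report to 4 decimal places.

1.0623

Var(ȳ_str) = Σ Wₕ²(1−fₕ)sₕ²/nₕ with Wₕ = Nₕ/3911:
  County 5: (738/3911)²·(1−97/738)·16760/97 = 5.3436873
  County 4: (880/3911)²·(1−216/880)·13920/216 = 2.4618444
  County 1: (2293/3911)²·(1−345/2293)·106000/345 = 89.723074
  → Var(ȳ_str) = 97.528606.
Var(ȳ_srs) = (1 − 658/3911)·72630/658 = 91.809241.
deff = 97.528606 / 91.809241 = 1.0623.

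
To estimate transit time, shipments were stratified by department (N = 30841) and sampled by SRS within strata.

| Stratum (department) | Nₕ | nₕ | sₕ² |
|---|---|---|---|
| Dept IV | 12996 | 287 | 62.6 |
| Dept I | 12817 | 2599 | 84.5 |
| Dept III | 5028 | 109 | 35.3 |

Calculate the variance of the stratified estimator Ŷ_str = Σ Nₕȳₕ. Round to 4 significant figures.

4.829 × 10^7

Var(Ŷ_str) = Σₕ Nₕ²(1 − fₕ)sₕ²/nₕ.
Dept IV: 12996²·(1 − 287/12996)·62.6/287 = 3.602579 × 10^7.
Dept I: 12817²·(1 − 2599/12817)·84.5/2599 = 4.2579711 × 10^6.
Dept III: 5028²·(1 − 109/5028)·35.3/109 = 8.0097747 × 10^6.
Sum = 4.8293536 × 10^7.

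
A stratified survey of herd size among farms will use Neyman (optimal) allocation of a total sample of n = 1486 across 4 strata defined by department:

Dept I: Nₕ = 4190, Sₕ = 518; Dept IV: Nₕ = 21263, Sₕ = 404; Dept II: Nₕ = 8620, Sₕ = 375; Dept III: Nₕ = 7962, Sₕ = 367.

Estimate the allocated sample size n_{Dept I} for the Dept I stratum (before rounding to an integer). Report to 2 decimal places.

190.67

Neyman allocation: nₕ = n·NₕSₕ / Σⱼ NⱼSⱼ.
Σ NⱼSⱼ = 4190·518 + 21263·404 + 8620·375 + 7962·367 = 1.6915226 × 10^7.
n_{Dept I} = 1486·4190·518 / (1.6915226 × 10^7) = 190.67.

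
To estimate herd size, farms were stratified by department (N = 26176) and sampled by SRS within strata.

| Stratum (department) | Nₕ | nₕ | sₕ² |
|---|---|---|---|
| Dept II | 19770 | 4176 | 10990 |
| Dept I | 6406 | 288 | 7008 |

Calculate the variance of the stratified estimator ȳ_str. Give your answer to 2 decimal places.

Var(ȳ_str) = Σₕ Wₕ²(1 − fₕ)sₕ²/nₕ with Wₕ = Nₕ/N, N = 26176.
Dept II: Wₕ = 0.75527200; term = 0.75527200²·(1 − 0.21122914)·10990/4176 = 1.1841176.
Dept I: Wₕ = 0.24472800; term = 0.24472800²·(1 − 0.04495785)·7008/288 = 1.3918468.
Sum = 2.5759644.

2.58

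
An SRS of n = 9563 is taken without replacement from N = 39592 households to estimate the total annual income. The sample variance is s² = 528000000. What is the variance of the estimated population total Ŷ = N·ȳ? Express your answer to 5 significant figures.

Var(Ŷ) = N²·Var(ȳ) = N²·(1 − n/N)·s²/n.
f = 9563/39592 = 0.24153869; Var(ȳ) = 0.75846131·528000000/9563 = 41876.772.
Var(Ŷ) = 39592² · 41876.772 = 6.5642948 × 10^13.

6.5643 × 10^13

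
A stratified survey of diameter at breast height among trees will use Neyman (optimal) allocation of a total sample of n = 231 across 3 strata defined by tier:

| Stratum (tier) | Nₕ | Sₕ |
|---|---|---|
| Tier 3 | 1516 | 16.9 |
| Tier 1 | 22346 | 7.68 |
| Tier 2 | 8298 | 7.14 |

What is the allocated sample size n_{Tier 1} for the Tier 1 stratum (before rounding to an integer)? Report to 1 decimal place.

154.6

Neyman allocation: nₕ = n·NₕSₕ / Σⱼ NⱼSⱼ.
Σ NⱼSⱼ = 1516·16.9 + 22346·7.68 + 8298·7.14 = 256485.4.
n_{Tier 1} = 231·22346·7.68 / 256485.4 = 154.6.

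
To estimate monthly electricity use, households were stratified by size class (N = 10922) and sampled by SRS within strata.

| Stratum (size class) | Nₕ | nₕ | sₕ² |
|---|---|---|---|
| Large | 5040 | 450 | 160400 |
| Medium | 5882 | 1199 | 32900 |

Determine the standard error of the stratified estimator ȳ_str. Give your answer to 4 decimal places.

Var(ȳ_str) = Σₕ Wₕ²(1 − fₕ)sₕ²/nₕ with Wₕ = Nₕ/N, N = 10922.
Large: Wₕ = 0.46145395; term = 0.46145395²·(1 − 0.08928571)·160400/450 = 69.124297.
Medium: Wₕ = 0.53854605; term = 0.53854605²·(1 − 0.20384223)·32900/1199 = 6.3360931.
Sum = 75.46039.
SE = √(75.46039) = 8.6868.

8.6868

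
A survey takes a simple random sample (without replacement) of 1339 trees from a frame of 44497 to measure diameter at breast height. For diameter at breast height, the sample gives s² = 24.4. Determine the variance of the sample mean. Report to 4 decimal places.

0.0177

Under SRS without replacement, Var(ȳ) = (1 − f)·s²/n with f = n/N = 1339/44497 = 0.03009192.
Var(ȳ) = (1 − 0.03009192)·24.4/1339 = 0.96990808·0.018222554 = 0.017674203.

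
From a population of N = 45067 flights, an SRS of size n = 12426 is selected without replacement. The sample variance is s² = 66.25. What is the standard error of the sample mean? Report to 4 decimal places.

0.0621

Under SRS without replacement, Var(ȳ) = (1 − f)·s²/n with f = n/N = 12426/45067 = 0.27572281.
Var(ȳ) = (1 − 0.27572281)·66.25/12426 = 0.72427719·0.0053315629 = 0.0038615293.
SE(ȳ) = √(0.0038615293) = 0.0621.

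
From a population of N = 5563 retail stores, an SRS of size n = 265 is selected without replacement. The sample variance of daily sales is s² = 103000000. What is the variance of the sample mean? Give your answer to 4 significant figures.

370200

Under SRS without replacement, Var(ȳ) = (1 − f)·s²/n with f = n/N = 265/5563 = 0.04763617.
Var(ȳ) = (1 − 0.04763617)·103000000/265 = 0.95236383·388679.25 = 370164.06.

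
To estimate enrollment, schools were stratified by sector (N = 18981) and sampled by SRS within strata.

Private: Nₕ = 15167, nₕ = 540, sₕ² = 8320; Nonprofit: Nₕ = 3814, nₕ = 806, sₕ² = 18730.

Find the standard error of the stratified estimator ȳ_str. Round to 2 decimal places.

Var(ȳ_str) = Σₕ Wₕ²(1 − fₕ)sₕ²/nₕ with Wₕ = Nₕ/N, N = 18981.
Private: Wₕ = 0.79906222; term = 0.79906222²·(1 − 0.03560361)·8320/540 = 9.4873809.
Nonprofit: Wₕ = 0.20093778; term = 0.20093778²·(1 − 0.21132669)·18730/806 = 0.73998528.
Sum = 10.227366.
SE = √(10.227366) = 3.20.

3.20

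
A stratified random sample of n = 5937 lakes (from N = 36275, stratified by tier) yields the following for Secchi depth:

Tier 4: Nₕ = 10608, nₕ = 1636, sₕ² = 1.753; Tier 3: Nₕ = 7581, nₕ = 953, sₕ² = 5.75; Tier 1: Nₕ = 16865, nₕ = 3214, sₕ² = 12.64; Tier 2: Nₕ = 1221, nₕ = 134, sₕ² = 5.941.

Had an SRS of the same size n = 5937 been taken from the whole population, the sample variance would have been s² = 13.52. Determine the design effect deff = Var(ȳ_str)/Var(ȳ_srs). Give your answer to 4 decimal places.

0.5464

Var(ȳ_str) = Σ Wₕ²(1−fₕ)sₕ²/nₕ with Wₕ = Nₕ/36275:
  Tier 4: (10608/36275)²·(1−1636/10608)·1.753/1636 = 7.7500865 × 10^-5
  Tier 3: (7581/36275)²·(1−953/7581)·5.75/953 = 2.303929 × 10^-4
  Tier 1: (16865/36275)²·(1−3214/16865)·12.64/3214 = 6.8807721 × 10^-4
  Tier 2: (1221/36275)²·(1−134/1221)·5.941/134 = 4.4718283 × 10^-5
  → Var(ȳ_str) = 0.0010406893.
Var(ȳ_srs) = (1 − 5937/36275)·13.52/5937 = 0.0019045359.
deff = 0.0010406893 / 0.0019045359 = 0.5464.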